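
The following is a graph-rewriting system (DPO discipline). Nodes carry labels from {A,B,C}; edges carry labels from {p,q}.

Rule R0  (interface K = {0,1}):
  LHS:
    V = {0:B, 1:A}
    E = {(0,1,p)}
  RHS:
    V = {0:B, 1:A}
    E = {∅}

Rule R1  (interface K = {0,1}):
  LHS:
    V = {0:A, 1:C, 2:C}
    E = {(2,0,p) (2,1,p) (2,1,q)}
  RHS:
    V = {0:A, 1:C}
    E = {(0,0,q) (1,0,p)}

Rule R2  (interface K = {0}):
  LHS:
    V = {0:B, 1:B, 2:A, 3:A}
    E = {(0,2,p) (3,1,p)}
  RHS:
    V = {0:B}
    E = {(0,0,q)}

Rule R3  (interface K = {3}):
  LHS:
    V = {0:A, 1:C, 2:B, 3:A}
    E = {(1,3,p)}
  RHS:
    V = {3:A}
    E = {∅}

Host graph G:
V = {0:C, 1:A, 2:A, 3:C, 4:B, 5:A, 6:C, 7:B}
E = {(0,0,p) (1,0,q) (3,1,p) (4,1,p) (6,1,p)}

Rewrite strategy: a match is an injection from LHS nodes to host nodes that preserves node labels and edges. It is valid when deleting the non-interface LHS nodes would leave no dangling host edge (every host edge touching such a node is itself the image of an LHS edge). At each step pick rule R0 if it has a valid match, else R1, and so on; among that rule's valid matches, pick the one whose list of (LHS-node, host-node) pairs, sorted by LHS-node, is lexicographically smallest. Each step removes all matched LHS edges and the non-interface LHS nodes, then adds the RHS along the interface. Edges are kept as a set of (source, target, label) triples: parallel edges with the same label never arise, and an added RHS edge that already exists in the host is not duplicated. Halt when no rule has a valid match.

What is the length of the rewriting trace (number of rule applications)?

[0] host  ⇒  8 nodes, 5 edges  {0-p->0 1-q->0 3-p->1 4-p->1 6-p->1}
[1] R0 @ {0↦4, 1↦1}  ⇒  8 nodes, 4 edges  {0-p->0 1-q->0 3-p->1 6-p->1}
[2] R3 @ {0↦2, 1↦3, 2↦4, 3↦1}  ⇒  5 nodes, 3 edges  {0-p->0 1-q->0 6-p->1}
[3] R3 @ {0↦5, 1↦6, 2↦7, 3↦1}  ⇒  2 nodes, 2 edges  {0-p->0 1-q->0}
final graph: no rule applies after step 3

Answer: 3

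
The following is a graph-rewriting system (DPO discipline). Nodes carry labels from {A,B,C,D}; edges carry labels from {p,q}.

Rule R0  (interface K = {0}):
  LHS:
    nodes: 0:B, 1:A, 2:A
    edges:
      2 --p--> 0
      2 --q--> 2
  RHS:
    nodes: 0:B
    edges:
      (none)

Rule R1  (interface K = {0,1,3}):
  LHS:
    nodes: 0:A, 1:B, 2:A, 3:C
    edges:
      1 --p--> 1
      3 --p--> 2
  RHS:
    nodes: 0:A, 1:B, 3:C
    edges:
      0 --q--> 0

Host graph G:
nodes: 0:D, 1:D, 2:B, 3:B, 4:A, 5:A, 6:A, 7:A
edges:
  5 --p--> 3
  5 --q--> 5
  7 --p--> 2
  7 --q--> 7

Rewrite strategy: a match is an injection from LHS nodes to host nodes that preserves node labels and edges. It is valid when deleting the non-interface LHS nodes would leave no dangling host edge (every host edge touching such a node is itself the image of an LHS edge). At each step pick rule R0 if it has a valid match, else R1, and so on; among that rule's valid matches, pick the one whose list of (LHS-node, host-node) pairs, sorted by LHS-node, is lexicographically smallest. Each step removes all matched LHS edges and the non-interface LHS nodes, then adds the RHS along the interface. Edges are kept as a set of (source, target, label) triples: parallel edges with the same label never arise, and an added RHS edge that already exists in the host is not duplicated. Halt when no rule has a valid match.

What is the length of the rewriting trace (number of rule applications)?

Answer: 2

Derivation:
initial: |V|=8 |E|=4  E = 5-p->3 5-q->5 7-p->2 7-q->7
step 1: apply R0 at {0↦2, 1↦4, 2↦7}  → |V|=6 |E|=2  E = 5-p->3 5-q->5
step 2: apply R0 at {0↦3, 1↦6, 2↦5}  → |V|=4 |E|=0  E = ∅
final graph: no rule applies after step 2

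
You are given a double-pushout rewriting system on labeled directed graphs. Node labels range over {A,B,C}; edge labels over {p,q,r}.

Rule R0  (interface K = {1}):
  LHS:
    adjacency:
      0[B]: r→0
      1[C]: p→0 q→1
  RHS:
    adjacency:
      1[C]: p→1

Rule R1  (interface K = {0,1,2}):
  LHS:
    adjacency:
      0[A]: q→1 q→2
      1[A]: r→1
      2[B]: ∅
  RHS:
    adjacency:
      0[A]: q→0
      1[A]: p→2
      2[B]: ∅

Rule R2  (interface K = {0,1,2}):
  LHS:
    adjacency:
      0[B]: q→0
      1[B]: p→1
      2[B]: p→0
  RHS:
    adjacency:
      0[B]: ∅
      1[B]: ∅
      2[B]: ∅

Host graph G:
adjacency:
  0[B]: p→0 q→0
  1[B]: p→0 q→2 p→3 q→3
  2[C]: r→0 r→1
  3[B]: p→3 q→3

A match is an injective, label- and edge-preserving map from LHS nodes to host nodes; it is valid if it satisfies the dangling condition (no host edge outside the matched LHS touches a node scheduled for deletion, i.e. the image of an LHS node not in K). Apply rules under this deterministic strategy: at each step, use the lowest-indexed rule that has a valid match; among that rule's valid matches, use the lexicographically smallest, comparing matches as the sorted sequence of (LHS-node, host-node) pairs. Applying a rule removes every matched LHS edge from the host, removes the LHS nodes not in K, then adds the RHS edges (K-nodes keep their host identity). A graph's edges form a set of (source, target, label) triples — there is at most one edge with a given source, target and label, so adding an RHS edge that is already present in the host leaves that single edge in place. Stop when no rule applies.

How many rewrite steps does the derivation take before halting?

Answer: 2

Rewrite trace:
[0] host  ⇒  4 nodes, 10 edges  {0-p->0 0-q->0 1-p->0 1-q->2 1-p->3 1-q->3 2-r->0 2-r->1 3-p->3 3-q->3}
[1] R2 @ {0↦0, 1↦3, 2↦1}  ⇒  4 nodes, 7 edges  {0-p->0 1-q->2 1-p->3 1-q->3 2-r->0 2-r->1 3-q->3}
[2] R2 @ {0↦3, 1↦0, 2↦1}  ⇒  4 nodes, 4 edges  {1-q->2 1-q->3 2-r->0 2-r->1}
normal form: no rule applies after step 2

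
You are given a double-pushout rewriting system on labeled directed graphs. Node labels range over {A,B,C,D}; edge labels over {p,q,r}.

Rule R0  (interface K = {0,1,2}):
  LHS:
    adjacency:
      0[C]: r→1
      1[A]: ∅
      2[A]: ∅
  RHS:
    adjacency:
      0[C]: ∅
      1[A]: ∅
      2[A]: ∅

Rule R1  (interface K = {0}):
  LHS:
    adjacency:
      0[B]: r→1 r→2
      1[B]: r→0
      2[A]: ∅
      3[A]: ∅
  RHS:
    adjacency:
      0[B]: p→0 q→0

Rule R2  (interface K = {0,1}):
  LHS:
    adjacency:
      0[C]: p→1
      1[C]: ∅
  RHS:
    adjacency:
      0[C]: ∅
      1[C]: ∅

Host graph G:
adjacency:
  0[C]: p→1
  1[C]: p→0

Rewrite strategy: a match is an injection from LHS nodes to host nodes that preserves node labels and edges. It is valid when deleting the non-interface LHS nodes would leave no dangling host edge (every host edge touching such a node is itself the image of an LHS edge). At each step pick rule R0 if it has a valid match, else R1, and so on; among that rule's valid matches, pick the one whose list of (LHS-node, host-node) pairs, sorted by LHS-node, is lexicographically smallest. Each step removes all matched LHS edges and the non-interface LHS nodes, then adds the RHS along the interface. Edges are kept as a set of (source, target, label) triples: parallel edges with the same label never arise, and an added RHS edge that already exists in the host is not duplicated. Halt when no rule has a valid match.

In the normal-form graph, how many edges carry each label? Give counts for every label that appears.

initial: |V|=2 |E|=2  E = 0-p->1 1-p->0
step 1: apply R2 at {0↦0, 1↦1}  → |V|=2 |E|=1  E = 1-p->0
step 2: apply R2 at {0↦1, 1↦0}  → |V|=2 |E|=0  E = ∅
normal form: no rule applies after step 2
NF edges: []

Answer: (no edges)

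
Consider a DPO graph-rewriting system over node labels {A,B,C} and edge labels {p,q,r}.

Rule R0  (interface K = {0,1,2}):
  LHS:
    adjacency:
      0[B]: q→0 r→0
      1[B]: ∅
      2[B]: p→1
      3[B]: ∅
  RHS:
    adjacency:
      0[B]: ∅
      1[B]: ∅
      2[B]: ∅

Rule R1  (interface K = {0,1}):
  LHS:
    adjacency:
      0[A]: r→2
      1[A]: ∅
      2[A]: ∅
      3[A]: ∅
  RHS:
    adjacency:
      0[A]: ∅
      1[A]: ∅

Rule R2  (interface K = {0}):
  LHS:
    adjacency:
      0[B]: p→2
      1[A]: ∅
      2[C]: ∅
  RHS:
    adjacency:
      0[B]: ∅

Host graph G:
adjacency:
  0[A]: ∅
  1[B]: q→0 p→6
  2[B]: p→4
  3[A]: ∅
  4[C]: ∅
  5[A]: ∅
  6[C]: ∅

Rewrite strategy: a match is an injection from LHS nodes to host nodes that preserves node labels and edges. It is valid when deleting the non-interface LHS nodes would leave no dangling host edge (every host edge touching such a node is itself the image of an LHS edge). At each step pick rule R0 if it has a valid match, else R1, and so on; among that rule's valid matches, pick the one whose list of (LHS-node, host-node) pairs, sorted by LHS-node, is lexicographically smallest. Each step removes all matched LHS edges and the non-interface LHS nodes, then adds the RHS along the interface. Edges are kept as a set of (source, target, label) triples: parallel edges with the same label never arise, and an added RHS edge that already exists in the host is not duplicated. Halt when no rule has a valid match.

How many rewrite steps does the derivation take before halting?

Answer: 2

Derivation:
initial: |V|=7 |E|=3  E = 1-q->0 1-p->6 2-p->4
step 1: apply R2 at {0↦1, 1↦3, 2↦6}  → |V|=5 |E|=2  E = 1-q->0 2-p->4
step 2: apply R2 at {0↦2, 1↦5, 2↦4}  → |V|=3 |E|=1  E = 1-q->0
final graph: no rule applies after step 2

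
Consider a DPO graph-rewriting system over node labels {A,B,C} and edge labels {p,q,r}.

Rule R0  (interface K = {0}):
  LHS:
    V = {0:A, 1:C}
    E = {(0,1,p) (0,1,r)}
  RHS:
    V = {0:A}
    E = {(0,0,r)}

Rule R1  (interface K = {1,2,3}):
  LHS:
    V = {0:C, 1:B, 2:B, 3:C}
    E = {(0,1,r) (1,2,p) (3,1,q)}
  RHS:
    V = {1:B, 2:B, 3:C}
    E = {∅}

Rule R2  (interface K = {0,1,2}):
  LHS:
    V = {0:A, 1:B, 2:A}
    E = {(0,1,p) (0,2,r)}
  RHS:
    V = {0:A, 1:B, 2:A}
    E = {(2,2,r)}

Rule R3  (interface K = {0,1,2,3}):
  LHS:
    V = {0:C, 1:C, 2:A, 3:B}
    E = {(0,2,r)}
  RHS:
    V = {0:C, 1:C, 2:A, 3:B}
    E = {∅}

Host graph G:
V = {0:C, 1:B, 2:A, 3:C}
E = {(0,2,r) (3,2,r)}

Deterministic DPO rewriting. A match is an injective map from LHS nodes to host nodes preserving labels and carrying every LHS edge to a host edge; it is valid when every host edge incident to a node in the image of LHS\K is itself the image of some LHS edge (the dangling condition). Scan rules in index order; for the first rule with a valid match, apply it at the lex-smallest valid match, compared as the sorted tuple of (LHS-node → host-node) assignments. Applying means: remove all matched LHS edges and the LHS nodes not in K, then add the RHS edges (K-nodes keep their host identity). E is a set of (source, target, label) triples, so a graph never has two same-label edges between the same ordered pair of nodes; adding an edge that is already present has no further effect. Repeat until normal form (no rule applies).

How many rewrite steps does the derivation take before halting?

Answer: 2

Rewrite trace:
start.  V:4 E:2  edges: 0-r->2 3-r->2
1. fire R3 via {0↦0, 1↦3, 2↦2, 3↦1}  →  V:4 E:1  edges: 3-r->2
2. fire R3 via {0↦3, 1↦0, 2↦2, 3↦1}  →  V:4 E:0  edges: ∅
normal form: no rule applies after step 2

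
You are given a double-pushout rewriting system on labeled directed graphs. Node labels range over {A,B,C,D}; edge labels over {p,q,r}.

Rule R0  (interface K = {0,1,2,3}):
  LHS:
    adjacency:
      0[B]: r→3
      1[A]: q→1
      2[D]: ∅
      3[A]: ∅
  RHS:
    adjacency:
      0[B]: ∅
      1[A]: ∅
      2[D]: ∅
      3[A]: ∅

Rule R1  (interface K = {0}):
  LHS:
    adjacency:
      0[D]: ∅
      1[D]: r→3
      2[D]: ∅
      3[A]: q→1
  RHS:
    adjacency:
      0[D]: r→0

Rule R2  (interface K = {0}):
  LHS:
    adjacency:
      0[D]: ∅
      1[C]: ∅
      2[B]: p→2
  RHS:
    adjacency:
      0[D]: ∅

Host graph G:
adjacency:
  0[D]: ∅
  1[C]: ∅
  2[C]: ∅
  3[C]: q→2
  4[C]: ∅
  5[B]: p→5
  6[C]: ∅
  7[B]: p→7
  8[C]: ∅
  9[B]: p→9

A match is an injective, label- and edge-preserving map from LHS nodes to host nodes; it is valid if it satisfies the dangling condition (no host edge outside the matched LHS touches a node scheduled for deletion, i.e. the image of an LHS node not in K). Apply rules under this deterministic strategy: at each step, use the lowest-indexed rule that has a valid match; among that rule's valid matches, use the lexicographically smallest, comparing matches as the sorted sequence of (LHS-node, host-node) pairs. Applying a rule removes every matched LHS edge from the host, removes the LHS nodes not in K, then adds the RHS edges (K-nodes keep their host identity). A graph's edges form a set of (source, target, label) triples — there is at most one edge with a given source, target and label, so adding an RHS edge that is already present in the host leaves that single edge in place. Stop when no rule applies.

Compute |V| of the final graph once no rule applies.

Answer: 4

Derivation:
initial: |V|=10 |E|=4  E = 3-q->2 5-p->5 7-p->7 9-p->9
step 1: apply R2 at {0↦0, 1↦1, 2↦5}  → |V|=8 |E|=3  E = 3-q->2 7-p->7 9-p->9
step 2: apply R2 at {0↦0, 1↦4, 2↦7}  → |V|=6 |E|=2  E = 3-q->2 9-p->9
step 3: apply R2 at {0↦0, 1↦6, 2↦9}  → |V|=4 |E|=1  E = 3-q->2
normal form: no rule applies after step 3
NF nodes: {0:D, 2:C, 3:C, 8:C}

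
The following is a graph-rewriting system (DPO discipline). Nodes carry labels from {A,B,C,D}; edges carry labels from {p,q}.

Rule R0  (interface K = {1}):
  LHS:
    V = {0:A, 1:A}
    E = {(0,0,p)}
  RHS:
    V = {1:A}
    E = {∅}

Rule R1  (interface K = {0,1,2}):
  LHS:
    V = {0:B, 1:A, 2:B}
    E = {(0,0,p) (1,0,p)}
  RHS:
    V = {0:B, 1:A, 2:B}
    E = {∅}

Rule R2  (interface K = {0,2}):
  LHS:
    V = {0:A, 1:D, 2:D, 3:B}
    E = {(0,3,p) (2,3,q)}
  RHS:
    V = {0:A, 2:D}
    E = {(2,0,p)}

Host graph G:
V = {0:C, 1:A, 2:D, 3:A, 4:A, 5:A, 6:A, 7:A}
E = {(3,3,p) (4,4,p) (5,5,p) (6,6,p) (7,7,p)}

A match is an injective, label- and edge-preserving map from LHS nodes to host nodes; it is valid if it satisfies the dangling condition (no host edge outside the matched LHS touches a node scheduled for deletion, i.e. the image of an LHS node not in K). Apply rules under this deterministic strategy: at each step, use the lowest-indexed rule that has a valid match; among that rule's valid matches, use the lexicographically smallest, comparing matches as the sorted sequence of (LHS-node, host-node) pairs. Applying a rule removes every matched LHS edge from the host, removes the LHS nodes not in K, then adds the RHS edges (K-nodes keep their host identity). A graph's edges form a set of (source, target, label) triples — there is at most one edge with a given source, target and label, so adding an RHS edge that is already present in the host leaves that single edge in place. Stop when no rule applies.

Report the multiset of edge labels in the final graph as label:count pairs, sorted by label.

Answer: (no edges)

Derivation:
[0] host  ⇒  8 nodes, 5 edges  {3-p->3 4-p->4 5-p->5 6-p->6 7-p->7}
[1] R0 @ {0↦3, 1↦1}  ⇒  7 nodes, 4 edges  {4-p->4 5-p->5 6-p->6 7-p->7}
[2] R0 @ {0↦4, 1↦1}  ⇒  6 nodes, 3 edges  {5-p->5 6-p->6 7-p->7}
[3] R0 @ {0↦5, 1↦1}  ⇒  5 nodes, 2 edges  {6-p->6 7-p->7}
[4] R0 @ {0↦6, 1↦1}  ⇒  4 nodes, 1 edges  {7-p->7}
[5] R0 @ {0↦7, 1↦1}  ⇒  3 nodes, 0 edges  {∅}
normal form: no rule applies after step 5
NF edges: []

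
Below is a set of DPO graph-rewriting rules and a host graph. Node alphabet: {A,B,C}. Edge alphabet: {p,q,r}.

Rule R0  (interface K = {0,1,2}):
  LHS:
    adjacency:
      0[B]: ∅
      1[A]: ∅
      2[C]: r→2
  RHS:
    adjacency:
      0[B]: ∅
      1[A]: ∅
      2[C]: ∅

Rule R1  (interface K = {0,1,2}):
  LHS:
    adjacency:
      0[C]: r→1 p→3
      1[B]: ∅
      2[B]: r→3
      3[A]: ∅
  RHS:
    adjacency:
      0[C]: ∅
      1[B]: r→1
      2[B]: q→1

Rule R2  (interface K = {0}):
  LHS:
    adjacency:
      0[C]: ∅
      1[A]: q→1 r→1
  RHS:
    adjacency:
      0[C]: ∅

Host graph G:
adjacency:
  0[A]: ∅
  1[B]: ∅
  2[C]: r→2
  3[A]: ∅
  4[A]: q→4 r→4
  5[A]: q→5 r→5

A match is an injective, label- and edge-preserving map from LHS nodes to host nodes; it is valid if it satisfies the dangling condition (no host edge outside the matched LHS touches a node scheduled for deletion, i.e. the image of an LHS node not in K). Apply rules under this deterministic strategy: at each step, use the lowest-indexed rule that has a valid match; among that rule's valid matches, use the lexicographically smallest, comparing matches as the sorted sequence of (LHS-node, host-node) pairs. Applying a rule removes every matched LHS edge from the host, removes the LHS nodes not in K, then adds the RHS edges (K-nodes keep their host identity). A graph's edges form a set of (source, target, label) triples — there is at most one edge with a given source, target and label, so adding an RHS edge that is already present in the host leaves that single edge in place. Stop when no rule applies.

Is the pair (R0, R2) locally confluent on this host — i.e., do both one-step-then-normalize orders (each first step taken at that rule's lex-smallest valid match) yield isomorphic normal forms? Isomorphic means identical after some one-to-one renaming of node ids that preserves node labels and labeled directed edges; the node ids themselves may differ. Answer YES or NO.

Answer: YES

Rewrite trace:
branch R0-first: apply at {0↦1, 1↦0, 2↦2} → |E|=4, then 2 more step(s) → NF |V|=4 |E|=0 V={0:A, 1:B, 2:C, 3:A} E=∅
branch R2-first: apply at {0↦2, 1↦4} → |E|=3, then 2 more step(s) → NF |V|=4 |E|=0 V={0:A, 1:B, 2:C, 3:A} E=∅
graphs isomorphic (equal up to label-preserving node renaming)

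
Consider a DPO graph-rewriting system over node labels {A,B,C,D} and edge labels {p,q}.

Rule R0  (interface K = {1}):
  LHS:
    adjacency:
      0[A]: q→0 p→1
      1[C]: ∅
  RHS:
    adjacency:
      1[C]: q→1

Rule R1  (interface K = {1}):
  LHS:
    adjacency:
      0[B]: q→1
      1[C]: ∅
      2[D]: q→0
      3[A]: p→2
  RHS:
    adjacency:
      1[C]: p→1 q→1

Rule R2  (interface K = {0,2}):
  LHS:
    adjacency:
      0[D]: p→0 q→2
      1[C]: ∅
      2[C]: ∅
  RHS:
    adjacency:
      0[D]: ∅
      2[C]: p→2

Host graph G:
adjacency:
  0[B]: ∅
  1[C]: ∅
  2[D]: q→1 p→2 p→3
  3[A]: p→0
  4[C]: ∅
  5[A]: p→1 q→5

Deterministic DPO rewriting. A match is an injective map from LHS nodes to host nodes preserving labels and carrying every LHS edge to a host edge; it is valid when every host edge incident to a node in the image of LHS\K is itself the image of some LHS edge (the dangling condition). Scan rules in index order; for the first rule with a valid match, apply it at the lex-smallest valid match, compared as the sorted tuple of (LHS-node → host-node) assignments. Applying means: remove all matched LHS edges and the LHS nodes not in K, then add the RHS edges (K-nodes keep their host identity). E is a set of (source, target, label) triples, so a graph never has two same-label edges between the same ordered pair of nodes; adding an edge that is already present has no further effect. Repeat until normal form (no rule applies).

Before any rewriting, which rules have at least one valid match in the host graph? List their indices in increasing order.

Answer: [R0,R2]

Rewrite trace:
R0: 1 valid match — {0↦5, 1↦1}
R1: no valid match — LHS pattern not found
R2: 1 valid match — {0↦2, 1↦4, 2↦1}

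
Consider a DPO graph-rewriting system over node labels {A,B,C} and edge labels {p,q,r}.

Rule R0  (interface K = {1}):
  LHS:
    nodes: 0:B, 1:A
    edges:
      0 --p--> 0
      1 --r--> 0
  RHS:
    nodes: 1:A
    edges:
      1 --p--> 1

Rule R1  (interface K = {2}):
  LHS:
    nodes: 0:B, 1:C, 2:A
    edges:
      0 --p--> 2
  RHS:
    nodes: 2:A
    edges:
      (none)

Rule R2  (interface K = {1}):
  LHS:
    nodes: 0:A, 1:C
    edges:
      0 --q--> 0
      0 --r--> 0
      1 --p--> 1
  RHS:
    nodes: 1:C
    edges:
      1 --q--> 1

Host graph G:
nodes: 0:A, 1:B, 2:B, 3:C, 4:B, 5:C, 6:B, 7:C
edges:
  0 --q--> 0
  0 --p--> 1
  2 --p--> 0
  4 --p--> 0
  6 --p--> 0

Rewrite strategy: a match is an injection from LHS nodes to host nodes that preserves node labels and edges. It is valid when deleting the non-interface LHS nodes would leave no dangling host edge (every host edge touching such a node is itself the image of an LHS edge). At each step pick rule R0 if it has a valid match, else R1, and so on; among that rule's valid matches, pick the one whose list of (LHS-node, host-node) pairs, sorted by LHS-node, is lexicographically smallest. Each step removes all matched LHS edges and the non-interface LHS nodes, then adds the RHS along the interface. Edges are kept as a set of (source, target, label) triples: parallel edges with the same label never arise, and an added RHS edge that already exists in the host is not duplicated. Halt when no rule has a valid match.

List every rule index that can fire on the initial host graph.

R0: no valid match — LHS pattern not found
R1: 9 valid matches — {0↦2, 1↦3, 2↦0}, {0↦2, 1↦5, 2↦0}, {0↦2, 1↦7, 2↦0} (+6 more)
R2: no valid match — LHS pattern not found

Answer: [R1]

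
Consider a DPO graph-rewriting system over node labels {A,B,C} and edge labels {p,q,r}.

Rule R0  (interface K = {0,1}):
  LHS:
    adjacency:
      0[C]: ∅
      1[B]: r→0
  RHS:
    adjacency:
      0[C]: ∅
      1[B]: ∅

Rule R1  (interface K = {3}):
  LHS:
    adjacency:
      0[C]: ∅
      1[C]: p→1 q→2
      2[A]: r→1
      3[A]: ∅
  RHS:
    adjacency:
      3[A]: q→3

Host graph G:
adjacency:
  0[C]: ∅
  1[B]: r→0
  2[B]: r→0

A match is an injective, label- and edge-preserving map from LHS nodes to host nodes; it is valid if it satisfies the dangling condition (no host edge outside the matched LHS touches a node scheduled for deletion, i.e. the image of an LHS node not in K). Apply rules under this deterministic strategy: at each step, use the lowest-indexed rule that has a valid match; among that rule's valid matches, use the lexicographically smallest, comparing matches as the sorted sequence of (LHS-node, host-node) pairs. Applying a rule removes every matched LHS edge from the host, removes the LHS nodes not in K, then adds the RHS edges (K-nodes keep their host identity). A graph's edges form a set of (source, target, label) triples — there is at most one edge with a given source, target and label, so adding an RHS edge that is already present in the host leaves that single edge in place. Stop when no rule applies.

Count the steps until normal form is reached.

Answer: 2

Steps:
[0] host  ⇒  3 nodes, 2 edges  {1-r->0 2-r->0}
[1] R0 @ {0↦0, 1↦1}  ⇒  3 nodes, 1 edges  {2-r->0}
[2] R0 @ {0↦0, 1↦2}  ⇒  3 nodes, 0 edges  {∅}
normal form: no rule applies after step 2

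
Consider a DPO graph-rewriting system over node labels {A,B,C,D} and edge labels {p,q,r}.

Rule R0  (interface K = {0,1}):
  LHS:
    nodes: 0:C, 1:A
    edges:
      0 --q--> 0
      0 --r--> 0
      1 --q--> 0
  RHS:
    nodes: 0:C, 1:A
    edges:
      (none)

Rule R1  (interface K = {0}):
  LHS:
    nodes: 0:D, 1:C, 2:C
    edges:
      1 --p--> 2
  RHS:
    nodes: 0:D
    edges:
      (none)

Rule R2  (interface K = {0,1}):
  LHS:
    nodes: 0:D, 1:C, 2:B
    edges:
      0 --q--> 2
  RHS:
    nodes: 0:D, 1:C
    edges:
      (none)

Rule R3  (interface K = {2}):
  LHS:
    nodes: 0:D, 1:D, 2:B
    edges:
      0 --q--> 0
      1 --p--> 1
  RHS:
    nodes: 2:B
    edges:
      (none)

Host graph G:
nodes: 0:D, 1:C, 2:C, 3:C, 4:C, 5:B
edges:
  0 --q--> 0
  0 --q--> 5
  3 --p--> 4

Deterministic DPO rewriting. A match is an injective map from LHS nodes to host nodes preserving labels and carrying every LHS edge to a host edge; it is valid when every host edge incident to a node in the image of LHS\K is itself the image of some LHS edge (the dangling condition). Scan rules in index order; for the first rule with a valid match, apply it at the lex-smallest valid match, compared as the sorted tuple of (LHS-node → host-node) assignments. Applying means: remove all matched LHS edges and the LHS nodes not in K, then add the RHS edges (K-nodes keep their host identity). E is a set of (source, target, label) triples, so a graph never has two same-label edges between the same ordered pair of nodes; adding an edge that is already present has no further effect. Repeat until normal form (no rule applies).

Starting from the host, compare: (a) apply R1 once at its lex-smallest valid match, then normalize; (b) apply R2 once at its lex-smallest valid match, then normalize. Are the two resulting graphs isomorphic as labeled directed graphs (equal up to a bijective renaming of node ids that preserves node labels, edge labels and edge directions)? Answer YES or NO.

Answer: YES

Derivation:
branch R1-first: apply at {0↦0, 1↦3, 2↦4} → |E|=2, then 1 more step(s) → NF |V|=3 |E|=1 V={0:D, 1:C, 2:C} E=0-q->0
branch R2-first: apply at {0↦0, 1↦1, 2↦5} → |E|=2, then 1 more step(s) → NF |V|=3 |E|=1 V={0:D, 1:C, 2:C} E=0-q->0
graphs isomorphic (equal up to label-preserving node renaming)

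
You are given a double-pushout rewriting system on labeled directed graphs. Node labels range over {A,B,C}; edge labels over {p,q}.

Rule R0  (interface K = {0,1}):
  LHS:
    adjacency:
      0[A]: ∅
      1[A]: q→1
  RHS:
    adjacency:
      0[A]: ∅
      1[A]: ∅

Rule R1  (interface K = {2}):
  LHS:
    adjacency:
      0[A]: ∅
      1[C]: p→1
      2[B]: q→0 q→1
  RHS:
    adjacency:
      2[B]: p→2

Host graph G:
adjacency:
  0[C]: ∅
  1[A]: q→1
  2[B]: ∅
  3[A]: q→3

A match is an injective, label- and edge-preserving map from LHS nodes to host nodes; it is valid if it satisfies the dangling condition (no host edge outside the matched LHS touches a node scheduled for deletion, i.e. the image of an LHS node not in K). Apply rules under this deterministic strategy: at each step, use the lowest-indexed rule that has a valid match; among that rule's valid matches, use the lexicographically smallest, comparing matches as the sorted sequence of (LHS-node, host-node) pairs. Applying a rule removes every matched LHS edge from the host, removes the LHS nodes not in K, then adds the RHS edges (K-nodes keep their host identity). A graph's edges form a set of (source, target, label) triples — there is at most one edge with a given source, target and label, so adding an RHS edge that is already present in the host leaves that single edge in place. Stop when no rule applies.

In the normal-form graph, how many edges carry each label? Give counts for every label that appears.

[0] host  ⇒  4 nodes, 2 edges  {1-q->1 3-q->3}
[1] R0 @ {0↦1, 1↦3}  ⇒  4 nodes, 1 edges  {1-q->1}
[2] R0 @ {0↦3, 1↦1}  ⇒  4 nodes, 0 edges  {∅}
normal form: no rule applies after step 2
NF edges: []

Answer: (no edges)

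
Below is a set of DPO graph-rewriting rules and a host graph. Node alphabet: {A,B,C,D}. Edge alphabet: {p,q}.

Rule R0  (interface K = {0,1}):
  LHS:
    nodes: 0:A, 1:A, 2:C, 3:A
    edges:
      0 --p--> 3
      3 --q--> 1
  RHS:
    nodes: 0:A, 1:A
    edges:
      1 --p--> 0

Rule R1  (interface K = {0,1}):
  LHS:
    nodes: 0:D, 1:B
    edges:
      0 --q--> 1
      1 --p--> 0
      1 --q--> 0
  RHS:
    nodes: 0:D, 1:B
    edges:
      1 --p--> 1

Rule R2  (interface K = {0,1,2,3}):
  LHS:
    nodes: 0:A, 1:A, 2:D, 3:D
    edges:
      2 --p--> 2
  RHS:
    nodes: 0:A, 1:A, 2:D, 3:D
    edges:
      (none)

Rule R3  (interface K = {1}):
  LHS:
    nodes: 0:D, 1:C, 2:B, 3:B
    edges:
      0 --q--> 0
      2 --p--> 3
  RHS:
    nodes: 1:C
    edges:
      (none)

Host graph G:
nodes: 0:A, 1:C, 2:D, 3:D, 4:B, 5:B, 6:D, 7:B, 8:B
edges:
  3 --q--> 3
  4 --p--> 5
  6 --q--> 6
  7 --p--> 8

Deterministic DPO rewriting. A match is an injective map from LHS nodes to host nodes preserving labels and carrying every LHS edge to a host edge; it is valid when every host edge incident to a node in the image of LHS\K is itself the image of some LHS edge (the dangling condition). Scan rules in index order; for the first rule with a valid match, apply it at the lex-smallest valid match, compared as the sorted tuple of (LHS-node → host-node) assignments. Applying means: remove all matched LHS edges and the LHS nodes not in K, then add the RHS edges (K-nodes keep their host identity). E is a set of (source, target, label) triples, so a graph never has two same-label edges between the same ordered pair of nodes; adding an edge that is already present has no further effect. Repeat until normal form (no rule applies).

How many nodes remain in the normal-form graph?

start.  V:9 E:4  edges: 3-q->3 4-p->5 6-q->6 7-p->8
1. fire R3 via {0↦3, 1↦1, 2↦4, 3↦5}  →  V:6 E:2  edges: 6-q->6 7-p->8
2. fire R3 via {0↦6, 1↦1, 2↦7, 3↦8}  →  V:3 E:0  edges: ∅
halt: no rule applies after step 2
NF nodes: {0:A, 1:C, 2:D}

Answer: 3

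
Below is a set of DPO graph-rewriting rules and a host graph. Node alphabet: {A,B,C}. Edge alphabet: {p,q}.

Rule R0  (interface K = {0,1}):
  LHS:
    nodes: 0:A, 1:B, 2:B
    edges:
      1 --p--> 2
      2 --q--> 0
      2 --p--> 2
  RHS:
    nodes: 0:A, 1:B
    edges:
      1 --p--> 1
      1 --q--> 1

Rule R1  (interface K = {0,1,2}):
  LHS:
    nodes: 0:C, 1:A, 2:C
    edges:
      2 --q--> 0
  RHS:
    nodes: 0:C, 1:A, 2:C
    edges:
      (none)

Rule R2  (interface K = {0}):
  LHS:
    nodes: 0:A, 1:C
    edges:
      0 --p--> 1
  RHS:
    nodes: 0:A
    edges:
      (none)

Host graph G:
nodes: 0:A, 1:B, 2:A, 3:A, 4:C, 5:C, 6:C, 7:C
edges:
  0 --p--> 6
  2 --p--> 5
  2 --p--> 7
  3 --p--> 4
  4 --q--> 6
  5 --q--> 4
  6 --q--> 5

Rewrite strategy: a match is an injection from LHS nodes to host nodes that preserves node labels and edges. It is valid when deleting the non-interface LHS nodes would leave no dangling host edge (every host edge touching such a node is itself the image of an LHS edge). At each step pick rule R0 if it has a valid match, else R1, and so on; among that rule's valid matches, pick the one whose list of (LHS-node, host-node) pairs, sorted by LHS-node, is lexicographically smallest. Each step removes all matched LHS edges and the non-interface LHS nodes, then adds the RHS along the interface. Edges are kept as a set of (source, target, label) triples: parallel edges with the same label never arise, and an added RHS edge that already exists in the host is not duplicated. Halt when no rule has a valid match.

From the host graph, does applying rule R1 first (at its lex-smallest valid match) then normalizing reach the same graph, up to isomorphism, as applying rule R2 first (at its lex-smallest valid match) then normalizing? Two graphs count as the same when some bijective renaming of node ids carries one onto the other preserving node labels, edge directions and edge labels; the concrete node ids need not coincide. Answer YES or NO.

Answer: YES

Derivation:
branch R1-first: apply at {0↦4, 1↦0, 2↦5} → |E|=6, then 6 more step(s) → NF |V|=4 |E|=0 V={0:A, 1:B, 2:A, 3:A} E=∅
branch R2-first: apply at {0↦2, 1↦7} → |E|=6, then 6 more step(s) → NF |V|=4 |E|=0 V={0:A, 1:B, 2:A, 3:A} E=∅
graphs isomorphic (equal up to label-preserving node renaming)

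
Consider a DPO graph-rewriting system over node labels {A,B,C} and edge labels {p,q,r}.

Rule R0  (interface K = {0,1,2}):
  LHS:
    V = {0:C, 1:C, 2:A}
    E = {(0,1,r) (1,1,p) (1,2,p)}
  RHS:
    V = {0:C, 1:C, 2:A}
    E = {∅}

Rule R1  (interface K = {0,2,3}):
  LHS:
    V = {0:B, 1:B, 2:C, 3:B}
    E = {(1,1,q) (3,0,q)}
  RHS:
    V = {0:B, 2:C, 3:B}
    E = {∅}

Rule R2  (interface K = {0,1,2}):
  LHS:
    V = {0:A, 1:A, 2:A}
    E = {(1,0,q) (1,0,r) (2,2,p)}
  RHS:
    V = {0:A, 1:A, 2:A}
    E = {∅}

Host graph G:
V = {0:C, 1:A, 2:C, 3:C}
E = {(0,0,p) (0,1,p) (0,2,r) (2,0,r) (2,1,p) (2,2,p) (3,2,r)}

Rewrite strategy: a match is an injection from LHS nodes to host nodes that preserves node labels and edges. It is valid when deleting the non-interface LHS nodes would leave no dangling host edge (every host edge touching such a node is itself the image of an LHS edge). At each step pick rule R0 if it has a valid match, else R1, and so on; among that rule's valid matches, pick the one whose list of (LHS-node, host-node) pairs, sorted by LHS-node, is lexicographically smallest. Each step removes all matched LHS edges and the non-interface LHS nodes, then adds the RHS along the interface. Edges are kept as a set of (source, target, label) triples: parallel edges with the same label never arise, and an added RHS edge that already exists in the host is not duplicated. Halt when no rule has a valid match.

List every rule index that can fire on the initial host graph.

R0: 3 valid matches — {0↦0, 1↦2, 2↦1}, {0↦2, 1↦0, 2↦1}, {0↦3, 1↦2, 2↦1}
R1: no valid match — LHS pattern not found
R2: no valid match — LHS pattern not found

Answer: [R0]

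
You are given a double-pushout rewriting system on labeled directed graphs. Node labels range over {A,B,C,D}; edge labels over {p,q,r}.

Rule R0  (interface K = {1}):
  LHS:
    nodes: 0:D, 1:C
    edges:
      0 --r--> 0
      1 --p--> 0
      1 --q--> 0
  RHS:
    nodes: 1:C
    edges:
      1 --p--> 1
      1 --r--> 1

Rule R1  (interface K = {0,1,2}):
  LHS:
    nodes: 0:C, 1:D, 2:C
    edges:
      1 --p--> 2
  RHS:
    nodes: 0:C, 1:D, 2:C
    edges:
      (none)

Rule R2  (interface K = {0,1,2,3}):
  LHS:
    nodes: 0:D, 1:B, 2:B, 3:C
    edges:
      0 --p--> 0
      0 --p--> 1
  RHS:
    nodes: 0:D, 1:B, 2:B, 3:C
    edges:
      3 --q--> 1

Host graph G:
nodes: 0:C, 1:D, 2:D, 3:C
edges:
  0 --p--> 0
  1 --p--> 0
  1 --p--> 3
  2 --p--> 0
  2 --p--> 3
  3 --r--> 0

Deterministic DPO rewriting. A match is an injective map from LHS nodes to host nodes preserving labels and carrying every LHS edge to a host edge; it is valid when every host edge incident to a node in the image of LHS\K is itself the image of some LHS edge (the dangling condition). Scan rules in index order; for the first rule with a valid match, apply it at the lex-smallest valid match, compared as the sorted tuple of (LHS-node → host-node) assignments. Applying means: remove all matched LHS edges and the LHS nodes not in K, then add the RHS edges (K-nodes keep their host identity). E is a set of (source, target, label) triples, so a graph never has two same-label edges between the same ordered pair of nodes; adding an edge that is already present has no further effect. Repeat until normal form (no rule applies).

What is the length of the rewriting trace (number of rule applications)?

Answer: 4

Steps:
start.  V:4 E:6  edges: 0-p->0 1-p->0 1-p->3 2-p->0 2-p->3 3-r->0
1. fire R1 via {0↦0, 1↦1, 2↦3}  →  V:4 E:5  edges: 0-p->0 1-p->0 2-p->0 2-p->3 3-r->0
2. fire R1 via {0↦0, 1↦2, 2↦3}  →  V:4 E:4  edges: 0-p->0 1-p->0 2-p->0 3-r->0
3. fire R1 via {0↦3, 1↦1, 2↦0}  →  V:4 E:3  edges: 0-p->0 2-p->0 3-r->0
4. fire R1 via {0↦3, 1↦2, 2↦0}  →  V:4 E:2  edges: 0-p->0 3-r->0
final graph: no rule applies after step 4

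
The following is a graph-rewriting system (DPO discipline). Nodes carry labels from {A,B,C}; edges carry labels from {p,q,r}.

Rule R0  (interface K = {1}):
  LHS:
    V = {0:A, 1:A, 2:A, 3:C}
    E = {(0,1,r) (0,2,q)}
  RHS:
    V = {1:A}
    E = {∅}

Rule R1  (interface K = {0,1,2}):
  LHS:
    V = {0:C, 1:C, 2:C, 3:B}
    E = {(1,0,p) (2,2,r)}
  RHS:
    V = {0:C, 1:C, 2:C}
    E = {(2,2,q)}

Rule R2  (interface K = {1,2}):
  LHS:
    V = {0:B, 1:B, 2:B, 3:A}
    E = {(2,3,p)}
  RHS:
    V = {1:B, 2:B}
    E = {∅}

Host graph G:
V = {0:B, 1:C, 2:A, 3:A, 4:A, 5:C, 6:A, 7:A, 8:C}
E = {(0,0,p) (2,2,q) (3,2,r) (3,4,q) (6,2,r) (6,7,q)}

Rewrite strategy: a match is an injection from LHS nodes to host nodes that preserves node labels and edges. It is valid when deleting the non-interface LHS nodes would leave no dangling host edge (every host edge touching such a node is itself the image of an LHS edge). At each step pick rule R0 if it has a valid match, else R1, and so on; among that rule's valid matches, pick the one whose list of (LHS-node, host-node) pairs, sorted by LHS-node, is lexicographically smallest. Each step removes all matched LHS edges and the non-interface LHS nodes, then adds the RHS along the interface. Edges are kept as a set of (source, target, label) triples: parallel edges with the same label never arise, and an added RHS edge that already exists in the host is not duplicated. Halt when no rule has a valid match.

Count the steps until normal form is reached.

start.  V:9 E:6  edges: 0-p->0 2-q->2 3-r->2 3-q->4 6-r->2 6-q->7
1. fire R0 via {0↦3, 1↦2, 2↦4, 3↦1}  →  V:6 E:4  edges: 0-p->0 2-q->2 6-r->2 6-q->7
2. fire R0 via {0↦6, 1↦2, 2↦7, 3↦5}  →  V:3 E:2  edges: 0-p->0 2-q->2
halt: no rule applies after step 2

Answer: 2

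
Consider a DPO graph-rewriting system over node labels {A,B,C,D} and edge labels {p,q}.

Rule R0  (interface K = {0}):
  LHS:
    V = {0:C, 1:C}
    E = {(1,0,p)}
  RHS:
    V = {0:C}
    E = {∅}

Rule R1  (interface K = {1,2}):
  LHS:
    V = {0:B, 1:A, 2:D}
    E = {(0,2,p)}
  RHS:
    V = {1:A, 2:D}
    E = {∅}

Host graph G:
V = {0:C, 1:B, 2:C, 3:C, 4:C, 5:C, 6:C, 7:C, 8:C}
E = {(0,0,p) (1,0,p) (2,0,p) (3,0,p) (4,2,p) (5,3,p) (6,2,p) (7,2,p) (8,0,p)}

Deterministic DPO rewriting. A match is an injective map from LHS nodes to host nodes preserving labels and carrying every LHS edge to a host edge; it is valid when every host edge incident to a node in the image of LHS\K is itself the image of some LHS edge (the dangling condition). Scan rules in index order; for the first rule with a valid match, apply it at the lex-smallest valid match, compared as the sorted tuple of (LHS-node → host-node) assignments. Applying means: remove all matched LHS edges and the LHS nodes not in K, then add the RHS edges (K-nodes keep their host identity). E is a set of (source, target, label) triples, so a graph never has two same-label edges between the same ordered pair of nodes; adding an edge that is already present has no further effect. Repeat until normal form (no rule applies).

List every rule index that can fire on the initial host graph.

R0: 5 valid matches — {0↦0, 1↦8}, {0↦2, 1↦4}, {0↦2, 1↦6} (+2 more)
R1: no valid match — LHS pattern not found

Answer: [R0]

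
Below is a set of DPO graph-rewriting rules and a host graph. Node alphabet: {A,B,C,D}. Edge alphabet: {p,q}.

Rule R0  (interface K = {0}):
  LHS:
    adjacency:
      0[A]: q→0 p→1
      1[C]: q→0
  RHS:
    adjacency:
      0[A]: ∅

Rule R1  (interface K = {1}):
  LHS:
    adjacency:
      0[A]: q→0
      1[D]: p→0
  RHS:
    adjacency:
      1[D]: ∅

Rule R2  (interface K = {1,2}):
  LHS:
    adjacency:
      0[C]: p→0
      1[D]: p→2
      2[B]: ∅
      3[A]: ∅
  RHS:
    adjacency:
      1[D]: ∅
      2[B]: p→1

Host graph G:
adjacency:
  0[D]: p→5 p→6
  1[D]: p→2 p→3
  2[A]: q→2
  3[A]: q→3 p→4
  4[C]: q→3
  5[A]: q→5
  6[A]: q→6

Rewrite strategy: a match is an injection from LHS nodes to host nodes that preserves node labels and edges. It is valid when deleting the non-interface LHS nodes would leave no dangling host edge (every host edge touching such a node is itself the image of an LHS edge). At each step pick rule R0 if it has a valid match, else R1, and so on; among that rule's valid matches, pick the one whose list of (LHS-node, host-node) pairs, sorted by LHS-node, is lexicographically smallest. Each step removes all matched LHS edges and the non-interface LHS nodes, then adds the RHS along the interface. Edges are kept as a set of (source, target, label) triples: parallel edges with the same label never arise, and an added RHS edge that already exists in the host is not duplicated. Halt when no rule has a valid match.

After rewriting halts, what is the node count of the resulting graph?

Answer: 3

Steps:
initial: |V|=7 |E|=10  E = 0-p->5 0-p->6 1-p->2 1-p->3 2-q->2 3-q->3 3-p->4 4-q->3 5-q->5 6-q->6
step 1: apply R0 at {0↦3, 1↦4}  → |V|=6 |E|=7  E = 0-p->5 0-p->6 1-p->2 1-p->3 2-q->2 5-q->5 6-q->6
step 2: apply R1 at {0↦2, 1↦1}  → |V|=5 |E|=5  E = 0-p->5 0-p->6 1-p->3 5-q->5 6-q->6
step 3: apply R1 at {0↦5, 1↦0}  → |V|=4 |E|=3  E = 0-p->6 1-p->3 6-q->6
step 4: apply R1 at {0↦6, 1↦0}  → |V|=3 |E|=1  E = 1-p->3
final graph: no rule applies after step 4
NF nodes: {0:D, 1:D, 3:A}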